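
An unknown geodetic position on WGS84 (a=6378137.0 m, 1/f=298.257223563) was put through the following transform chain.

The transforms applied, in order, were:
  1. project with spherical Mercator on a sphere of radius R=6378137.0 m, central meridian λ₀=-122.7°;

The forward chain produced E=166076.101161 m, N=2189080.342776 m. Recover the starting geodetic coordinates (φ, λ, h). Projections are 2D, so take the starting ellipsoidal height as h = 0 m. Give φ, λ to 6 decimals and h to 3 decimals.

start: E=166076.1012, N=2189080.3428 m
→ merc⁻¹: φ=19.28976000°, λ=-121.20811300°

φ=19.289760°, λ=-121.208113°, h=0.000 m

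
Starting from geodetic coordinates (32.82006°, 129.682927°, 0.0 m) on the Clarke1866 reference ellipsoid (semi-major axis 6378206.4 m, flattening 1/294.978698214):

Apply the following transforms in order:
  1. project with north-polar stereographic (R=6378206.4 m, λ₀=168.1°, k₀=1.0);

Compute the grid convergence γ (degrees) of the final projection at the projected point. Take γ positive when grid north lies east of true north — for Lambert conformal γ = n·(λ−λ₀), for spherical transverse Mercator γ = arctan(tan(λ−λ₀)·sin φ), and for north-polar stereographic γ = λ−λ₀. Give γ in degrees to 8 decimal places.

-38.41707300

start: φ=32.820060°, λ=129.682927°, h=0.000 m
→ into stereo (λ₀=168.1°): φ=32.82006000°, λ−λ₀=-38.41707300°
convergence γ = -38.41707300°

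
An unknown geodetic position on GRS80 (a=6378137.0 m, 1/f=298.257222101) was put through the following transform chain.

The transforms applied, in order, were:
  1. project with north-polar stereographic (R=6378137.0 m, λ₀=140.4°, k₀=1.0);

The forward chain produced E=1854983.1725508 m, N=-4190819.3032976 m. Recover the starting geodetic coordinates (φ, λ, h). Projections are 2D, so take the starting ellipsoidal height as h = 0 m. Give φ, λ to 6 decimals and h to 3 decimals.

start: E=1854983.1726, N=-4190819.3033 m
→ stereo⁻¹: φ=50.47585900°, λ=164.27562800°

φ=50.475859°, λ=164.275628°, h=0.000 m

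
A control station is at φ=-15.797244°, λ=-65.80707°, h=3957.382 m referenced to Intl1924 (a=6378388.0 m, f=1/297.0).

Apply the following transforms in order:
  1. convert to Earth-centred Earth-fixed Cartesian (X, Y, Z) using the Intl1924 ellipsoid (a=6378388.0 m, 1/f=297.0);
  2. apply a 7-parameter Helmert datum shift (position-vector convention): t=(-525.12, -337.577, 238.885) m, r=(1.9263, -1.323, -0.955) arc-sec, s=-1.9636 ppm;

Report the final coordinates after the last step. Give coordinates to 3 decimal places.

start: φ=-15.797244°, λ=-65.807070°, h=3957.382 m
→ ECEF (a=6378388.000, f=1/297.0): X=2517392.2777, Y=-5603300.9593, Z=-1726247.6540
→ Helmert 7p (PV): X=2516847.3438, Y=-5603623.0678, Z=-1726041.5616

X=2516847.344 m, Y=-5603623.068 m, Z=-1726041.562 m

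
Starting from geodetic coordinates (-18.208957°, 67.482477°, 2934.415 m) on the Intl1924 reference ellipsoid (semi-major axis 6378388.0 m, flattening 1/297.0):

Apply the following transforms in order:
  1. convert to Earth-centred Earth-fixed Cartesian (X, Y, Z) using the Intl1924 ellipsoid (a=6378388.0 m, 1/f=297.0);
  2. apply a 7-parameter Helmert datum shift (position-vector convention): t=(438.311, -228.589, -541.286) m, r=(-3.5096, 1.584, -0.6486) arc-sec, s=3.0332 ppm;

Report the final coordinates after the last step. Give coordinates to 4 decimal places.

start: φ=-18.208957°, λ=67.482477°, h=2934.415 m
→ ECEF (a=6378388.000, f=1/297.0): X=2322212.1695, Y=5601470.0644, Z=-1981308.3574
→ Helmert 7p (PV): X=2322659.9227, Y=5601217.4515, Z=-1981968.7959

X=2322659.9227 m, Y=5601217.4515 m, Z=-1981968.7959 m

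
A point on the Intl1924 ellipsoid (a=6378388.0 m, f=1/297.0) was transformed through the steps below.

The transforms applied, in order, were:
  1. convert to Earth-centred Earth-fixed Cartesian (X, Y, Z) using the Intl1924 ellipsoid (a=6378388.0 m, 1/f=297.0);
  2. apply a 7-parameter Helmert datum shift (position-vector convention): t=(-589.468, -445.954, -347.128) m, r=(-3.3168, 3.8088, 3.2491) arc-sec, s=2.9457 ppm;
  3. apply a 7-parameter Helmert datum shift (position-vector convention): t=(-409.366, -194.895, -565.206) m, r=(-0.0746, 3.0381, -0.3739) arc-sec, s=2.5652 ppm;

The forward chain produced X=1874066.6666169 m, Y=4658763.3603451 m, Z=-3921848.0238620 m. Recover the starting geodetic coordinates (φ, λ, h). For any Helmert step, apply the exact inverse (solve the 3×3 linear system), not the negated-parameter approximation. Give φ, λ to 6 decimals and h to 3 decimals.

start: X=1874066.6666, Y=4658763.3603, Z=-3921848.0239 m
→ Helmert⁻¹: X=1874520.5353, Y=4658951.1204, Z=-3921243.4640
→ Helmert⁻¹: X=1875250.2748, Y=4659416.8574, Z=-3920775.2338
→ geod (Bowring, a=6378388.000): φ=-38.16399500°, λ=68.07696100°, h=1520.0000 m

φ=-38.163995°, λ=68.076961°, h=1520.000 m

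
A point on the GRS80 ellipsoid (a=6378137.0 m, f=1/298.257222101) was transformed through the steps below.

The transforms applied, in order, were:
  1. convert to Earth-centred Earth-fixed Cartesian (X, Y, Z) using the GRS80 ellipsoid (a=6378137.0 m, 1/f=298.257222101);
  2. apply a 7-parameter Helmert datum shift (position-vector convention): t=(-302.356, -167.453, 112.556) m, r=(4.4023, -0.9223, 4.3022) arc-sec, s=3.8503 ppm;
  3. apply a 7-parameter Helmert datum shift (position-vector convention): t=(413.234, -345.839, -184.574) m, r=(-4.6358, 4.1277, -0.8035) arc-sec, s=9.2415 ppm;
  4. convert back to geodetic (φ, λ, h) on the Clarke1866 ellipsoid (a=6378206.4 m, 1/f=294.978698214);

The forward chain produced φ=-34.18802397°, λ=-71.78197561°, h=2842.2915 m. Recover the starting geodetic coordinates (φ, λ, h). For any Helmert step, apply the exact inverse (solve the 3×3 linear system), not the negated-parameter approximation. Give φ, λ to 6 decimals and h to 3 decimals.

start: φ=-34.188024°, λ=-71.781976°, h=2842.292 m
→ ECEF (a=6378206.400, f=1/294.978698214): X=1651968.5885, Y=-5019168.9018, Z=-3565129.3976
→ Helmert⁻¹: X=1651630.9834, Y=-5018690.1247, Z=-3564991.6216
→ Helmert⁻¹: X=1651806.3618, Y=-5018613.8892, Z=-3564990.7249
→ geod (Bowring, a=6378137.000): φ=-34.18792600°, λ=-71.78176500°, h=2280.7780 m

φ=-34.187926°, λ=-71.781765°, h=2280.778 m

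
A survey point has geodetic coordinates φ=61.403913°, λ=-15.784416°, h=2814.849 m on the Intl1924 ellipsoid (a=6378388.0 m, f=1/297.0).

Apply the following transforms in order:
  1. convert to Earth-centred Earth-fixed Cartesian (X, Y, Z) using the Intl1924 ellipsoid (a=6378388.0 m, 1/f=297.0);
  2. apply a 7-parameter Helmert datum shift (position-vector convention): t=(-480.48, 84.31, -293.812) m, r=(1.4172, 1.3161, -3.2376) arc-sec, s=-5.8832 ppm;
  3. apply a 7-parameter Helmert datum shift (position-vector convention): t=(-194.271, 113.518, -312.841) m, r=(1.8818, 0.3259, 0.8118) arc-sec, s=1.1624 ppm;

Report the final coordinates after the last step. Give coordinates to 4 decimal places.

start: φ=61.403913°, λ=-15.784416°, h=2814.849 m
→ ECEF (a=6378388.000, f=1/297.0): X=2946720.0752, Y=-832972.1375, Z=5579617.7190
→ Helmert 7p (PV): X=2946244.7858, Y=-832967.5154, Z=5579266.5560
→ Helmert 7p (PV): X=2946066.0331, Y=-832894.2710, Z=5578947.9459

X=2946066.0331 m, Y=-832894.2710 m, Z=5578947.9459 m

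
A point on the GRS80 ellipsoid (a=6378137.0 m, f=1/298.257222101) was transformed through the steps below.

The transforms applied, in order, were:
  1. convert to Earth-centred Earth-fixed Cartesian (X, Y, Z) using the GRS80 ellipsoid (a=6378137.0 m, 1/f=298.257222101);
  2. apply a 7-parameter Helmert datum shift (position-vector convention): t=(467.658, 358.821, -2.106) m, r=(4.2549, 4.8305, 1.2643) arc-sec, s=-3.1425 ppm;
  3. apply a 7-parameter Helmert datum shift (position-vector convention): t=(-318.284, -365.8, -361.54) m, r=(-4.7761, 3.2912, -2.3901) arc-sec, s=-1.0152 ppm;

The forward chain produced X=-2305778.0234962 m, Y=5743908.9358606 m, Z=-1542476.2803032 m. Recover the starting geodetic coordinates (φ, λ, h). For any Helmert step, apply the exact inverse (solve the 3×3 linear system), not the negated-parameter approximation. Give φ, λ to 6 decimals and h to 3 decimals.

start: X=-2305778.0235, Y=5743908.9359, Z=-1542476.2803 m
→ Helmert⁻¹: X=-2305504.0374, Y=5744289.5581, Z=-1542020.0828
→ Helmert⁻¹: X=-2305907.6179, Y=5743931.1086, Z=-1542195.3123
→ geod (Bowring, a=6378137.000): φ=-14.08162600°, λ=111.87304900°, h=1858.7050 m

φ=-14.081626°, λ=111.873049°, h=1858.705 m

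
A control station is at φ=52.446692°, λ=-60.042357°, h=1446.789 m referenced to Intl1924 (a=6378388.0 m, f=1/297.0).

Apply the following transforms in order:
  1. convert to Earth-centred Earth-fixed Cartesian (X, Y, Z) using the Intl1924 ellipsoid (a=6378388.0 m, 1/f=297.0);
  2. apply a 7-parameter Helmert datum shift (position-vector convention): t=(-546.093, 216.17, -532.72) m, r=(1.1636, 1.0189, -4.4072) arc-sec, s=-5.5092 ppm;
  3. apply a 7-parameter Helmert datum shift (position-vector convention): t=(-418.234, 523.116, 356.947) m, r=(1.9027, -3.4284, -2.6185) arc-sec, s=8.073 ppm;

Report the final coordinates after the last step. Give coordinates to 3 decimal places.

start: φ=52.446692°, λ=-60.042357°, h=1446.789 m
→ ECEF (a=6378388.000, f=1/297.0): X=1945876.7184, Y=-3376118.8261, Z=5034497.9234
→ Helmert 7p (PV): X=1945272.6381, Y=-3375954.0340, Z=5033908.8096
→ Helmert 7p (PV): X=1944743.5797, Y=-3375529.3031, Z=5034307.5868

X=1944743.580 m, Y=-3375529.303 m, Z=5034307.587 m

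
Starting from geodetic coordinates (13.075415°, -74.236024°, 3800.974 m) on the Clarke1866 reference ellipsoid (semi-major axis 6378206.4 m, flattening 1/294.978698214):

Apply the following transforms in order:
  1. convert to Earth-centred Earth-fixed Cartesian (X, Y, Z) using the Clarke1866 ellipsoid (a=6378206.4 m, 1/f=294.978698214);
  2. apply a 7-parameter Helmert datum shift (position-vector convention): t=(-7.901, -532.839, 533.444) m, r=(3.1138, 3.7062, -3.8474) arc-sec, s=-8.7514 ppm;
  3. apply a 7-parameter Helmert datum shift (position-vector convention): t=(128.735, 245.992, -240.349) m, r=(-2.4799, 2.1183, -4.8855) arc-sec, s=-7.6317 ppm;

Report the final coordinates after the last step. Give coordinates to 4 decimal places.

X=1689053.0878 m, Y=-5984032.2032 m, Z=1434507.9030 m

start: φ=13.075415°, λ=-74.236024°, h=3800.974 m
→ ECEF (a=6378206.400, f=1/294.978698214): X=1689172.7744, Y=-5983767.4763, Z=1434304.3896
→ Helmert 7p (PV): X=1689064.2498, Y=-5984301.1086, Z=1434704.5994
→ Helmert 7p (PV): X=1689053.0878, Y=-5984032.2032, Z=1434507.9030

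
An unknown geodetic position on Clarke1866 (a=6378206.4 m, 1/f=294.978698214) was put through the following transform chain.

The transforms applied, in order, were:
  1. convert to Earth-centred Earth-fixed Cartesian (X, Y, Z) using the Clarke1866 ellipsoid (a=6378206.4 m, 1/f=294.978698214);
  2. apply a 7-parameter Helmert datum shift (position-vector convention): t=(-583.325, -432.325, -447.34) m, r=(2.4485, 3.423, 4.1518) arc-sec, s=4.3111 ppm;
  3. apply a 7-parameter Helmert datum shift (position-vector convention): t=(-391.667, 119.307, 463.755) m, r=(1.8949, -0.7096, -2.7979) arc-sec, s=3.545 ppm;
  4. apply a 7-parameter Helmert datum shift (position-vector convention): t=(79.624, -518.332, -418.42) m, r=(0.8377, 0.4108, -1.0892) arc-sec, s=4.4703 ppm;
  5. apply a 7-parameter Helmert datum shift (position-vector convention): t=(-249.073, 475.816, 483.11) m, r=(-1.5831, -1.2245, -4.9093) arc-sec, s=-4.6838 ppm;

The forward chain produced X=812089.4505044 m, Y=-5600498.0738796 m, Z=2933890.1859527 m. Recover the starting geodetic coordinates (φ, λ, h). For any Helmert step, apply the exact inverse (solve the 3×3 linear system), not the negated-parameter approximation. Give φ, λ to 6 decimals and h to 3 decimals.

start: X=812089.4505, Y=-5600498.0739, Z=2933890.1860 m
→ Helmert⁻¹: X=812493.0517, Y=-5601003.2996, Z=2933373.0039
→ Helmert⁻¹: X=812433.5266, Y=-5600443.7267, Z=2933802.6721
→ Helmert⁻¹: X=812908.3723, Y=-5600505.2049, Z=2933377.1722
→ Helmert⁻¹: X=813326.7817, Y=-5600030.2813, Z=2933891.8376
→ geod (Bowring, a=6378206.400): φ=27.56454800°, λ=-81.73636200°, h=525.1220 m

φ=27.564548°, λ=-81.736362°, h=525.122 m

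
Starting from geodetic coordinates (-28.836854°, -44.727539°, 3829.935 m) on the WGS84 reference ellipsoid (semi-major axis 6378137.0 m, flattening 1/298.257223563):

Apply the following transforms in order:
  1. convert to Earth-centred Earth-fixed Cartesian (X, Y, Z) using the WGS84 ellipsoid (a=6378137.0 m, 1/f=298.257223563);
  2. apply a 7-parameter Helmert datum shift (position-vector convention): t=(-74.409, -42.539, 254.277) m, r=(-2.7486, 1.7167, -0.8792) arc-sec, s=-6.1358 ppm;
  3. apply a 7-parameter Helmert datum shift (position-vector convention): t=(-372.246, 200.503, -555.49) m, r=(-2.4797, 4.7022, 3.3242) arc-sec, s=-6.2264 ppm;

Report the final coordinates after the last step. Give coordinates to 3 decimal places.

start: φ=-28.836854°, λ=-44.727539°, h=3829.935 m
→ ECEF (a=6378137.000, f=1/298.257223563): X=3974986.3320, Y=-3937360.1386, Z=-3059920.9430
→ Helmert 7p (PV): X=3974845.2835, Y=-3937436.2369, Z=-3059628.5064
→ Helmert 7p (PV): X=3974441.9949, Y=-3937183.9414, Z=-3060208.2243

X=3974441.995 m, Y=-3937183.941 m, Z=-3060208.224 m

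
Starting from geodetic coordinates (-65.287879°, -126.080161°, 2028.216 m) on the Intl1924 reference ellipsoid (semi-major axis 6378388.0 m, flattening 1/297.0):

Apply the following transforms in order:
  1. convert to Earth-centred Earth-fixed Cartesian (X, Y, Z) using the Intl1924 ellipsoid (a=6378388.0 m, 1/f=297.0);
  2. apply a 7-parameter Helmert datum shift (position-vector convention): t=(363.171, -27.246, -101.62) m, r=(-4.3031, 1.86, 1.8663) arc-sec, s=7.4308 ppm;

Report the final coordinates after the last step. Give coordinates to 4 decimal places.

X=-1574926.5858 m, Y=-2161950.7747 m, Z=-5773259.6539 m

start: φ=-65.287879°, λ=-126.080161°, h=2028.216 m
→ ECEF (a=6378388.000, f=1/297.0): X=-1575245.5513, Y=-2161772.7710, Z=-5773174.4388
→ Helmert 7p (PV): X=-1574926.5858, Y=-2161950.7747, Z=-5773259.6539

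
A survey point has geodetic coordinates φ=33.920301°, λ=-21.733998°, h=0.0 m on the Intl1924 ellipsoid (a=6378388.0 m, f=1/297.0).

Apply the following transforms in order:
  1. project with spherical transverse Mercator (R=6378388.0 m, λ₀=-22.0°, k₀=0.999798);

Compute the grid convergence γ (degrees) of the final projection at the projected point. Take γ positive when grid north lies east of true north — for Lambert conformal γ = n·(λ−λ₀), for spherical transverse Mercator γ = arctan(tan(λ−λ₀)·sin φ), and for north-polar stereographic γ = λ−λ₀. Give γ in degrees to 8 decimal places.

0.14844027

start: φ=33.920301°, λ=-21.733998°, h=0.000 m
→ into tm (λ₀=-22.0°): φ=33.92030100°, λ−λ₀=0.26600200°
convergence γ = 0.14844027°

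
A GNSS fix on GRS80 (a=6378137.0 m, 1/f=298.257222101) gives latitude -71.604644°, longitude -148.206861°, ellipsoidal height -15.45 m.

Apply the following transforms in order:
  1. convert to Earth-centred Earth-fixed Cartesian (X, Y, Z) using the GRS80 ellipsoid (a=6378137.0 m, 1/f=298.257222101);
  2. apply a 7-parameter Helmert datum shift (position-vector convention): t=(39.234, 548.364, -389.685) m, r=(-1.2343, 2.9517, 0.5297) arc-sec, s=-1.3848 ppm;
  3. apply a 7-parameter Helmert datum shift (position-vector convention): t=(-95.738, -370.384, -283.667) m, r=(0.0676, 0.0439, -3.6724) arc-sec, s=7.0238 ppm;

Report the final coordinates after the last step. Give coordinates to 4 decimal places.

start: φ=-71.604644°, λ=-148.206861°, h=-15.450 m
→ ECEF (a=6378137.000, f=1/298.257222101): X=-1715934.1970, Y=-1063639.8287, Z=-6029894.5644
→ Helmert 7p (PV): X=-1715976.1444, Y=-1063130.4815, Z=-6030244.9789
→ Helmert 7p (PV): X=-1716104.1470, Y=-1063475.8044, Z=-6030570.9844

X=-1716104.1470 m, Y=-1063475.8044 m, Z=-6030570.9844 m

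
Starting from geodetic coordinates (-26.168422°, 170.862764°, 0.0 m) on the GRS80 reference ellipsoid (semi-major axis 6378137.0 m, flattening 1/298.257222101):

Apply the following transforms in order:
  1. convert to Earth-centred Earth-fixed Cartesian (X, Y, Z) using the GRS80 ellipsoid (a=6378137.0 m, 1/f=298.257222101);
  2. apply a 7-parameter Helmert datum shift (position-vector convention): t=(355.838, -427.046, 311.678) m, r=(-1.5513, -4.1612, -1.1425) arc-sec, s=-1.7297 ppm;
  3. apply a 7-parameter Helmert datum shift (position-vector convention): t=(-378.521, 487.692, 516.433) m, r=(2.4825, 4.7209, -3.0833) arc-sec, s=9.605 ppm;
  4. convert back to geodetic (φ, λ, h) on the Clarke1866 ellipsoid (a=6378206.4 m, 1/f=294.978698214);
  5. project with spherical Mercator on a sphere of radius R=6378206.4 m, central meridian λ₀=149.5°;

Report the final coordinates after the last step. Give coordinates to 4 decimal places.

E=2377912.0342 m, N=-3019326.6999 m

start: φ=-26.168422°, λ=170.862764°, h=0.000 m
→ ECEF (a=6378137.000, f=1/298.257222101): X=-5655432.9841, Y=909623.7010, Z=-2795820.8152
→ Helmert 7p (PV): X=-5655005.9225, Y=909205.3799, Z=-2795625.2353
→ Helmert 7p (PV): X=-5655489.1544, Y=909819.9852, Z=-2794995.2809
→ geod (Bowring, a=6378206.400): φ=-26.16308554°, λ=170.86091482°, h=-309.5451 m
→ merc (R=6378206.4, λ₀=149.5°): E=2377912.0342, N=-3019326.6999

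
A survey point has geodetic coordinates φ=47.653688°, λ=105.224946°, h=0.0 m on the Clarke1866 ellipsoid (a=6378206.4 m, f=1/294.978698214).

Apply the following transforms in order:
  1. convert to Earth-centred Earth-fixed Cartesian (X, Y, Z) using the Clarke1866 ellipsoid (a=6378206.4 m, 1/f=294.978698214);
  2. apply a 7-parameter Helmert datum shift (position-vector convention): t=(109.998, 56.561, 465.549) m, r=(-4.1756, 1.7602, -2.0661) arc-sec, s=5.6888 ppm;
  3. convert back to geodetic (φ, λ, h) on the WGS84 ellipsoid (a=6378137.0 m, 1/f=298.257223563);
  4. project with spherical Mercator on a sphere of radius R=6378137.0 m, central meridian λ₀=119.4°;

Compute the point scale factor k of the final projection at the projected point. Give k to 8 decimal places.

start: φ=47.653688°, λ=105.224946°, h=0.000 m
→ ECEF (a=6378206.400, f=1/294.978698214): X=-1130372.7173, Y=4153314.9287, Z=4690820.6479
→ Helmert 7p (PV): X=-1130187.5166, Y=4153501.4007, Z=4691238.4486
→ geod (Bowring, a=6378137.000): φ=47.65321518°, λ=105.22191558°, h=336.8736 m
→ into merc (λ₀=119.4°): φ=47.65321518°, λ−λ₀=-14.17808442°
scale k = 1.48452479

1.48452479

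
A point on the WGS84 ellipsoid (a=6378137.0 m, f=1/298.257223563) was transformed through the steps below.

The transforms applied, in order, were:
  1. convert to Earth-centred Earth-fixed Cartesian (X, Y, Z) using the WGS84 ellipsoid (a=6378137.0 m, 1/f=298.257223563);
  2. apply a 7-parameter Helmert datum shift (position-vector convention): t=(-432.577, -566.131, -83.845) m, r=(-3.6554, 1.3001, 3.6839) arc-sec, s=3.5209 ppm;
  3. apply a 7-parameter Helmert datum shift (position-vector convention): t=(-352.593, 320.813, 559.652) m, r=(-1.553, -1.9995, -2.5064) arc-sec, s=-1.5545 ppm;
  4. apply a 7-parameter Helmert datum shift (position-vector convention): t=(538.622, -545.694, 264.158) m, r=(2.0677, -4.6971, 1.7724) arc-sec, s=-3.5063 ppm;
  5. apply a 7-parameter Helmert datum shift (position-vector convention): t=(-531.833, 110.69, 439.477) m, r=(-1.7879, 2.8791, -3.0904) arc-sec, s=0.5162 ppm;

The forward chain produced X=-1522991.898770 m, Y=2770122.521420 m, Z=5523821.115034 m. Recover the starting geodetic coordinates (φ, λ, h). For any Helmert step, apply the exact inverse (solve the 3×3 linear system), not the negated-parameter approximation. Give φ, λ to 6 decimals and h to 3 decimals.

start: X=-1522991.8988, Y=2770122.5214, Z=5523821.1150 m
→ Helmert⁻¹: X=-1522577.8779, Y=2769939.7127, Z=5523381.5441
→ Helmert⁻¹: X=-1522972.2593, Y=2770563.5742, Z=5523143.6598
→ Helmert⁻¹: X=-1522602.1593, Y=2770186.9851, Z=5522628.2097
→ Helmert⁻¹: X=-1522149.5487, Y=2770672.6731, Z=5522732.1172
→ geod (Bowring, a=6378137.000): φ=60.37840400°, λ=118.78347200°, h=1490.4620 m

φ=60.378404°, λ=118.783472°, h=1490.462 m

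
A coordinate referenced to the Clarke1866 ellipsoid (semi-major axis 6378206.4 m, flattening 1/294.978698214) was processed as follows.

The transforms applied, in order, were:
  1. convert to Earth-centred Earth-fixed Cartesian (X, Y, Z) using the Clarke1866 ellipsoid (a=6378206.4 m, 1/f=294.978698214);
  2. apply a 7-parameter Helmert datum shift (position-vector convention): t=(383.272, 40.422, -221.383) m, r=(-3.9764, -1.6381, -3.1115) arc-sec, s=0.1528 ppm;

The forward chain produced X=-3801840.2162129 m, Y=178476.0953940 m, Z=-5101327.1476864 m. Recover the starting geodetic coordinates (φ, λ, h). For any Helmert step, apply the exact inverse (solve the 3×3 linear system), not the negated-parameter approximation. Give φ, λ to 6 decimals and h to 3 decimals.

start: X=-3801840.2162, Y=178476.0954, Z=-5101327.1477 m
→ Helmert⁻¹: X=-3802266.1109, Y=178476.6282, Z=-5101071.3480
→ geod (Bowring, a=6378206.400): φ=-53.45578300°, λ=177.31253500°, h=455.2690 m

φ=-53.455783°, λ=177.312535°, h=455.269 m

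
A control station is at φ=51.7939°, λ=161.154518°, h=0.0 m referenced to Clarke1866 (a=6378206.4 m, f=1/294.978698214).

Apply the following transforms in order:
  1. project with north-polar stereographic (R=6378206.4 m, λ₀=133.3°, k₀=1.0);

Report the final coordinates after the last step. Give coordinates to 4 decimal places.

start: φ=51.793900°, λ=161.154518°, h=0.000 m
→ stereo (R=6378206.4, λ₀=133.3°): E=2064243.9806, N=-3906173.3892

E=2064243.9806 m, N=-3906173.3892 m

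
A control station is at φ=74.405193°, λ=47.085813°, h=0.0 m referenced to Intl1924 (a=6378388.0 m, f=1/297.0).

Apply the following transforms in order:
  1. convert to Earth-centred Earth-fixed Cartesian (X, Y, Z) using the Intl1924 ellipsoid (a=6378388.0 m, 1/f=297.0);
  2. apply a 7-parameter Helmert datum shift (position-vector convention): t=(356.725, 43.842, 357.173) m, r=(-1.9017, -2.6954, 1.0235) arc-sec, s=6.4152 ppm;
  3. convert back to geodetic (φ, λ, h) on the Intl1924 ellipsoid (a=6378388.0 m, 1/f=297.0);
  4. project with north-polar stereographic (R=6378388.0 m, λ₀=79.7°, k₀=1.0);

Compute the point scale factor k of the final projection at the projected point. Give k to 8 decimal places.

start: φ=74.405193°, λ=47.085813°, h=0.000 m
→ ECEF (a=6378388.000, f=1/297.0): X=1171213.4451, Y=1259750.0971, Z=6121397.6091
→ Helmert 7p (PV): X=1171491.4397, Y=1259864.2702, Z=6121797.7426
→ geod (Bowring, a=6378388.000): φ=74.40380180°, λ=47.08162145°, h=458.7721 m
→ into stereo (λ₀=79.7°): φ=74.40380180°, λ−λ₀=-32.61837855°
scale k = 1.01875507

1.01875507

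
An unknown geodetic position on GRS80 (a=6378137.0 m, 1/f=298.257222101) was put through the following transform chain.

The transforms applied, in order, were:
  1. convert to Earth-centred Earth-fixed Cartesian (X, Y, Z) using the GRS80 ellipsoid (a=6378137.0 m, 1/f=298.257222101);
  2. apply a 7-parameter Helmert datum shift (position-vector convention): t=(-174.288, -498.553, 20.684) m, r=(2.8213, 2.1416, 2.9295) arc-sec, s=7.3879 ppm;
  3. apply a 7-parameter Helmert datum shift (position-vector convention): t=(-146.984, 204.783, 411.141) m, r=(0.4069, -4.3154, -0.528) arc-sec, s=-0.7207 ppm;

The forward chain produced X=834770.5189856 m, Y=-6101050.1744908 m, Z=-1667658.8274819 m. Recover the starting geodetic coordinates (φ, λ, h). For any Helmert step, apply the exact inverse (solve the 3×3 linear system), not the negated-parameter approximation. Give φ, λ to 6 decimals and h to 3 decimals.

φ=-15.254044°, λ=-82.206466°, h=2876.465 m

start: X=834770.5190, Y=-6101050.1745, Z=-1667658.8275 m
→ Helmert⁻¹: X=834898.8239, Y=-6101260.5081, Z=-1668076.6021
→ Helmert⁻¹: X=834997.6143, Y=-6100751.5577, Z=-1667992.8465
→ geod (Bowring, a=6378137.000): φ=-15.25404400°, λ=-82.20646600°, h=2876.4650 m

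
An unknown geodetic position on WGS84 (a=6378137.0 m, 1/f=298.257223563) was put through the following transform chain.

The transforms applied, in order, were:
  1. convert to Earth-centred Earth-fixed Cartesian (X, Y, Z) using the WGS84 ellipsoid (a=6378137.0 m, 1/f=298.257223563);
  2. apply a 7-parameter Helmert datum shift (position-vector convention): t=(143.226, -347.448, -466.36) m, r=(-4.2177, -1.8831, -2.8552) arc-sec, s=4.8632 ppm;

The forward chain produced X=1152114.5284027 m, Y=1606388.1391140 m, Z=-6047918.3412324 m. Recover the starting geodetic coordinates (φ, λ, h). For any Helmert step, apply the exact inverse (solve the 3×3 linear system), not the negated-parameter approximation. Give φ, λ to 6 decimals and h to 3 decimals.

start: X=1152114.5284, Y=1606388.1391, Z=-6047918.3412 m
→ Helmert⁻¹: X=1151888.2474, Y=1606867.3753, Z=-6047400.2304
→ geod (Bowring, a=6378137.000): φ=-72.00909600°, λ=54.36502700°, h=3575.1930 m

φ=-72.009096°, λ=54.365027°, h=3575.193 m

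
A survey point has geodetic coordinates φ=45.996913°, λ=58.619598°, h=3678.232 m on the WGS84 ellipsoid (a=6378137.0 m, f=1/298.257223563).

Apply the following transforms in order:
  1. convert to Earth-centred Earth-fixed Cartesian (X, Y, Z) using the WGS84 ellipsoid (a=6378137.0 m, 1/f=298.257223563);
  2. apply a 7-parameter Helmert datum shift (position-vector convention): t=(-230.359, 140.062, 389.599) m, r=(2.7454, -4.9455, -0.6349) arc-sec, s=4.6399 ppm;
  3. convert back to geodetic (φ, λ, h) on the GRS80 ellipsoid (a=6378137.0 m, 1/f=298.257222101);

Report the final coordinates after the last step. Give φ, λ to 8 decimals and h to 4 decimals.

φ=46.00071398°, λ=58.62369765°, h=3988.3009 m

start: φ=45.996913°, λ=58.619598°, h=3678.232 m
→ ECEF (a=6378137.000, f=1/298.257223563): X=2312570.6807, Y=3791514.6126, Z=4567654.9412
→ Helmert 7p (PV): X=2312253.2058, Y=3791604.3524, Z=4568171.6468
→ geod (Bowring, a=6378137.000): φ=46.00071398°, λ=58.62369765°, h=3988.3009 m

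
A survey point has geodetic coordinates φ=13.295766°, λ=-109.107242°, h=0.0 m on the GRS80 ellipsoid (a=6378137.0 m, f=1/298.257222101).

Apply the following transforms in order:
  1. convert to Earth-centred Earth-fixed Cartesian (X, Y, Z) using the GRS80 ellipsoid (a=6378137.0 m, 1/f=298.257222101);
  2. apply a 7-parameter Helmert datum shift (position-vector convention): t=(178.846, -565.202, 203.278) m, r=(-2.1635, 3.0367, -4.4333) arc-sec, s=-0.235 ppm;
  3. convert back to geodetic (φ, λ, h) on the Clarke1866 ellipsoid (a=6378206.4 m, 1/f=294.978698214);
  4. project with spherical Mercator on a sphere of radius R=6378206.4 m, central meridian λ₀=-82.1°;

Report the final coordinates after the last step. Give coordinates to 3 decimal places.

start: φ=13.295766°, λ=-109.107242°, h=0.000 m
→ ECEF (a=6378137.000, f=1/298.257222101): X=-2032200.4378, Y=-5866246.5995, Z=1457268.5399
→ Helmert 7p (PV): X=-2032125.7445, Y=-5866751.4591, Z=1457562.9249
→ geod (Bowring, a=6378206.400): φ=13.29837443°, λ=-109.10506563°, h=451.3204 m
→ merc (R=6378206.4, λ₀=-82.1°): E=-3006222.8646, N=1493857.7661

E=-3006222.865 m, N=1493857.766 m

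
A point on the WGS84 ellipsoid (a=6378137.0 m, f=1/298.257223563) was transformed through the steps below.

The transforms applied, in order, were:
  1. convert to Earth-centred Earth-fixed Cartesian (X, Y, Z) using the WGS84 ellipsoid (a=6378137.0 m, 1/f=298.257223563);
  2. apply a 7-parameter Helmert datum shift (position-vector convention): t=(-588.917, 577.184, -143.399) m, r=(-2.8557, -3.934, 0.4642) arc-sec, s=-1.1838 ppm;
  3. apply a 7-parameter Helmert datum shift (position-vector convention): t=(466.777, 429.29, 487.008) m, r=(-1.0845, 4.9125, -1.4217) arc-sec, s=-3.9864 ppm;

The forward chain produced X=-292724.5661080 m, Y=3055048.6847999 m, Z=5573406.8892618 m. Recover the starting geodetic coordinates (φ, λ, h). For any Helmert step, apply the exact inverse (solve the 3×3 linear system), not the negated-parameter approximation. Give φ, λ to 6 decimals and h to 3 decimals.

start: X=-292724.5661, Y=3055048.6848, Z=5573406.8893 m
→ Helmert⁻¹: X=-293346.2941, Y=3054600.2484, Z=5572951.1713
→ Helmert⁻¹: X=-292644.5564, Y=3053950.1791, Z=5573149.0306
→ geod (Bowring, a=6378137.000): φ=61.33013100°, λ=95.47365100°, h=73.4800 m

φ=61.330131°, λ=95.473651°, h=73.480 m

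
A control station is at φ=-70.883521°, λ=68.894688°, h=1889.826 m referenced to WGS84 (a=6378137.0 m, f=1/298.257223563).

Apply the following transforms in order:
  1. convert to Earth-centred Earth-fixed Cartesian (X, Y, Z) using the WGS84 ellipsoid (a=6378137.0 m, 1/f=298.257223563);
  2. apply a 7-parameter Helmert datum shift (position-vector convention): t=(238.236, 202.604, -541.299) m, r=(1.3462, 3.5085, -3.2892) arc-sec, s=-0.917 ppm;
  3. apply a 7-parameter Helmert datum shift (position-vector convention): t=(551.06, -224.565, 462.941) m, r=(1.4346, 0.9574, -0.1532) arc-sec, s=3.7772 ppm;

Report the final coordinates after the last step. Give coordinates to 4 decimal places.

start: φ=-70.883521°, λ=68.894688°, h=1889.826 m
→ ECEF (a=6378137.000, f=1/298.257223563): X=754613.1279, Y=1955085.9241, Z=-6005823.8098
→ Helmert 7p (PV): X=754779.6916, Y=1955313.8992, Z=-6006359.6772
→ Helmert 7p (PV): X=755307.1756, Y=1955137.9345, Z=-6005909.3273

X=755307.1756 m, Y=1955137.9345 m, Z=-6005909.3273 m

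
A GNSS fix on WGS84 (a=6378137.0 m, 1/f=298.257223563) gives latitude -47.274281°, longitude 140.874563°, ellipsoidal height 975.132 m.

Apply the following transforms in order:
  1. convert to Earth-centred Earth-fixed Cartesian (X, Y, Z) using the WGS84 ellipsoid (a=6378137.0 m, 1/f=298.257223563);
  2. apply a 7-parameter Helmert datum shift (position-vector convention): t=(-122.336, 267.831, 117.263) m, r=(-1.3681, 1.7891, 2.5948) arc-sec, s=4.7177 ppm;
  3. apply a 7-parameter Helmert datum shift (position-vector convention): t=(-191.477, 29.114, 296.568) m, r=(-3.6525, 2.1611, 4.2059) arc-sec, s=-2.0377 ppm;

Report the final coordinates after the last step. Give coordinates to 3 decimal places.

start: φ=-47.274281°, λ=140.874563°, h=975.132 m
→ ECEF (a=6378137.000, f=1/298.257223563): X=-3363721.7666, Y=2736103.0592, Z=-4663223.7003
→ Helmert 7p (PV): X=-3363934.8399, Y=2736310.5526, Z=-4663117.4086
→ Helmert 7p (PV): X=-3364224.1144, Y=2736182.9242, Z=-4662824.5476

X=-3364224.114 m, Y=2736182.924 m, Z=-4662824.548 m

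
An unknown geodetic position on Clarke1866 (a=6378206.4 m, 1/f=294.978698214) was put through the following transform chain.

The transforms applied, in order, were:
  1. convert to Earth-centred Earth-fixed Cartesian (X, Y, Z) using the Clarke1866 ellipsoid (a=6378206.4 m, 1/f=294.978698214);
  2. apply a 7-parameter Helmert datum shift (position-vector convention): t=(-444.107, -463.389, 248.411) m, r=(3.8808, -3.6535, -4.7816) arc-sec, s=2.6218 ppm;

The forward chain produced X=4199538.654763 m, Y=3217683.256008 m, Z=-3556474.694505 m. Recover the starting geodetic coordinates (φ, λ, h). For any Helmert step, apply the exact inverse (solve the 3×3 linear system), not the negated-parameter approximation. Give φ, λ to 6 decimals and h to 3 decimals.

φ=-34.090807°, λ=37.461534°, h=3999.313 m

start: X=4199538.6548, Y=3217683.2560, Z=-3556474.6945 m
→ Helmert⁻¹: X=4199834.1459, Y=3218168.6468, Z=-3556848.7195
→ geod (Bowring, a=6378206.400): φ=-34.09080700°, λ=37.46153400°, h=3999.3130 m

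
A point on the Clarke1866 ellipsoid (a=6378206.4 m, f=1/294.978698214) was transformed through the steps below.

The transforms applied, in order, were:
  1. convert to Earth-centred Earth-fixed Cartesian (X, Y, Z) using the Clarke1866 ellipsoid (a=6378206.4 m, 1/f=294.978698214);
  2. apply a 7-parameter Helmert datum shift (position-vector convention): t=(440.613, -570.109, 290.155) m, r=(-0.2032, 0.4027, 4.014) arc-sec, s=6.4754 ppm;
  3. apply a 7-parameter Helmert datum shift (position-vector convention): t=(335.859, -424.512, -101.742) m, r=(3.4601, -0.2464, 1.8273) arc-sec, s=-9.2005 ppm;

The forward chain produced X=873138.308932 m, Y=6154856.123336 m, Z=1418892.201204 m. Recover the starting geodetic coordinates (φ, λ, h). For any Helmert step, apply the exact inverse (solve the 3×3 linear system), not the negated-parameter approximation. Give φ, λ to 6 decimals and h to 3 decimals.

φ=12.937690°, λ=81.932588°, h=51.196 m

start: X=873138.3089, Y=6154856.1233, Z=1418892.2012 m
→ Helmert⁻¹: X=872866.7055, Y=6155353.3369, Z=1418902.6998
→ Helmert⁻¹: X=872537.4693, Y=6155865.2066, Z=1418611.1266
→ geod (Bowring, a=6378206.400): φ=12.93769000°, λ=81.93258800°, h=51.1960 m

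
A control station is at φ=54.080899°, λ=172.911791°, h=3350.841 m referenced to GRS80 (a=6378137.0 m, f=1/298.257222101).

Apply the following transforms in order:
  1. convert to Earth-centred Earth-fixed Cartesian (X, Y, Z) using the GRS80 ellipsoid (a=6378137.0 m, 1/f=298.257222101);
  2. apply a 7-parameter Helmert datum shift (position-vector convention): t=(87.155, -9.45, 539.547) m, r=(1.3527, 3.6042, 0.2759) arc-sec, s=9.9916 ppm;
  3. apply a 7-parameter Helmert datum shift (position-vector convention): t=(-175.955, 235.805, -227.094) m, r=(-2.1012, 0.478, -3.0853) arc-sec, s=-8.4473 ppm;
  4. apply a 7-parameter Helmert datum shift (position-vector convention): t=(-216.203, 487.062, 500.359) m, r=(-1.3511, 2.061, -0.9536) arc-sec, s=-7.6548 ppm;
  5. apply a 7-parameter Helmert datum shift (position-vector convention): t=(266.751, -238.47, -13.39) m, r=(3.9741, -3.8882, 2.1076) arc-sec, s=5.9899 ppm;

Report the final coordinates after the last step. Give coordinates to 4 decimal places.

X=-3723195.7478 m, Y=463431.2347 m, Z=5145588.8006 m

start: φ=54.080899°, λ=172.911791°, h=3350.841 m
→ ECEF (a=6378137.000, f=1/298.257222101): X=-3723217.8843, Y=462973.2276, Z=5144745.0788
→ Helmert 7p (PV): X=-3723078.6511, Y=462929.6833, Z=5145404.1252
→ Helmert 7p (PV): X=-3723204.3078, Y=463269.6823, Z=5145137.4785
→ Helmert 7p (PV): X=-3723338.4588, Y=463804.1130, Z=5145632.6199
→ Helmert 7p (PV): X=-3723195.7478, Y=463431.2347, Z=5145588.8006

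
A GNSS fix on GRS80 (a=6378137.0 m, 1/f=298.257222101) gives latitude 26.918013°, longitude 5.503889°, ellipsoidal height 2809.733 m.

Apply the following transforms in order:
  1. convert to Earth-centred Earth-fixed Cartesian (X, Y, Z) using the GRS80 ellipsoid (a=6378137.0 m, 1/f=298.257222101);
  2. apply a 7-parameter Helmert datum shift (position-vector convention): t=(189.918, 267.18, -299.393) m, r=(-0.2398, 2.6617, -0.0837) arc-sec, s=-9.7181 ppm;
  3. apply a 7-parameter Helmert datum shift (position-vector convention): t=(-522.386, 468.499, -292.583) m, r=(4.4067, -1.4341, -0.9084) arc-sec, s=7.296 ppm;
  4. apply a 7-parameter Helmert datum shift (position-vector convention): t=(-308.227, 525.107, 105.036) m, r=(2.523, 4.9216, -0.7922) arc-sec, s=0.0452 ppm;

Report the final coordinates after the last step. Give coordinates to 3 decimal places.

start: φ=26.918013°, λ=5.503889°, h=2809.733 m
→ ECEF (a=6378137.000, f=1/298.257222101): X=5667261.2117, Y=546083.4272, Z=2871390.3814
→ Helmert 7p (PV): X=5667433.3291, Y=546346.3388, Z=2870989.3178
→ Helmert 7p (PV): X=5666934.7376, Y=546732.5270, Z=2870768.7583
→ Helmert 7p (PV): X=5666697.3648, Y=547200.7790, Z=2870745.3951

X=5666697.365 m, Y=547200.779 m, Z=2870745.395 m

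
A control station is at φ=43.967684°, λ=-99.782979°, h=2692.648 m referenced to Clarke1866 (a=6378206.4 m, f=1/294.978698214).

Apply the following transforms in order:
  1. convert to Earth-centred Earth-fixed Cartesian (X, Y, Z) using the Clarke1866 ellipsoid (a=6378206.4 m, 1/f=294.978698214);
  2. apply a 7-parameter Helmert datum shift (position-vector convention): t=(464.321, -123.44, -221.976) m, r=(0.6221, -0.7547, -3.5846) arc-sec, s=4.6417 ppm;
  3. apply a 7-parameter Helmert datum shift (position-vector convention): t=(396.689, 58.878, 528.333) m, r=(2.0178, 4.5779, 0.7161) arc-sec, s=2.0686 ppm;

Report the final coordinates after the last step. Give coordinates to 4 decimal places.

start: φ=43.967684°, λ=-99.782979°, h=2692.648 m
→ ECEF (a=6378206.400, f=1/294.978698214): X=-781623.9540, Y=-4533148.6620, Z=4407174.9663
→ Helmert 7p (PV): X=-781258.1668, Y=-4533292.8521, Z=4406956.9150
→ Helmert 7p (PV): X=-780749.5459, Y=-4533289.1755, Z=4407467.3564

X=-780749.5459 m, Y=-4533289.1755 m, Z=4407467.3564 m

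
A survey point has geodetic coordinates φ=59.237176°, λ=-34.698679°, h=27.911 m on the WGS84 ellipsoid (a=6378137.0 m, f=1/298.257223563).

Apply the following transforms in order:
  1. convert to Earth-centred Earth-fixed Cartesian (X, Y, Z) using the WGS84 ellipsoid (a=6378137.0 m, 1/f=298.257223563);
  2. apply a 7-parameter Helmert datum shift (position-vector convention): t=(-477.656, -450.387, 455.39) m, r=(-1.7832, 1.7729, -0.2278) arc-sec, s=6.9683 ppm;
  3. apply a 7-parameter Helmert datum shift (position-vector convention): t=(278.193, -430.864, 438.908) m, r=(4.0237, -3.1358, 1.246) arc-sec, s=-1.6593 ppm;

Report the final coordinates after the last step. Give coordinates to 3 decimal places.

X=2688596.443 m, Y=-1862664.717 m, Z=5458441.761 m

start: φ=59.237176°, λ=-34.698679°, h=27.911 m
→ ECEF (a=6378137.000, f=1/298.257223563): X=2688808.5059, Y=-1861727.5636, Z=5457520.9607
→ Helmert 7p (PV): X=2688394.4393, Y=-1862146.7115, Z=5458007.3643
→ Helmert 7p (PV): X=2688596.4435, Y=-1862664.7173, Z=5458441.7611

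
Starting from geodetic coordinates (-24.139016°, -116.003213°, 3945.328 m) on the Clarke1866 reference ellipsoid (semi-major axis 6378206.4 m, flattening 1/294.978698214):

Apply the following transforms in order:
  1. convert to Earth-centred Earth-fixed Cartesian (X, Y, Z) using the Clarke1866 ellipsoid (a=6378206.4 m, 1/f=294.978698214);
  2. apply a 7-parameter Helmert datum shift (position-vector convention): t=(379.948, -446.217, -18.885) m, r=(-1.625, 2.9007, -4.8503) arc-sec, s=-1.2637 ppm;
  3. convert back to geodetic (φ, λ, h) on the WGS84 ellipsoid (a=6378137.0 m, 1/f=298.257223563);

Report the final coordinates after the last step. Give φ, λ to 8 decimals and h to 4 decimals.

φ=-24.13594558°, λ=-115.99951369°, h=4188.4856 m

start: φ=-24.139016°, λ=-116.003213°, h=3945.328 m
→ ECEF (a=6378206.400, f=1/294.978698214): X=-2554843.4671, Y=-5237459.9252, Z=-2593805.8698
→ Helmert 7p (PV): X=-2554619.9255, Y=-5237859.8813, Z=-2593744.2865
→ geod (Bowring, a=6378137.000): φ=-24.13594558°, λ=-115.99951369°, h=4188.4856 m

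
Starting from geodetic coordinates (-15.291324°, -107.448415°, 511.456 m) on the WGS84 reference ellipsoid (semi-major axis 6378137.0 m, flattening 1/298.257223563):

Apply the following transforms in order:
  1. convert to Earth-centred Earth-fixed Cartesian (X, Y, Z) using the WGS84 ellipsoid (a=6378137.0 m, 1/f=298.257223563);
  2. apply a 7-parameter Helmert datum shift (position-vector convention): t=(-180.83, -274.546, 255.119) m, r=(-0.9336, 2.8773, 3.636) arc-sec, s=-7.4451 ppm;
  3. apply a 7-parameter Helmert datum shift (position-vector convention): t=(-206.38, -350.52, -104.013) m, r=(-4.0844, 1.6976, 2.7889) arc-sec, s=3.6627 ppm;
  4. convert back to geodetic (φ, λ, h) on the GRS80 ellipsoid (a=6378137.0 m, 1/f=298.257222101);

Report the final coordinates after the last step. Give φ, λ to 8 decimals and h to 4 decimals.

start: φ=-15.291324°, λ=-107.448415°, h=511.456 m
→ ECEF (a=6378137.000, f=1/298.257223563): X=-1845336.6008, Y=-5871086.1302, Z=-1671350.3330
→ Helmert 7p (PV): X=-1845423.5128, Y=-5871357.0592, Z=-1671030.4556
→ Helmert 7p (PV): X=-1845571.0183, Y=-5871787.1257, Z=-1671009.1374
→ geod (Bowring, a=6378137.000): φ=-15.28658909°, λ=-107.44854011°, h=1134.3617 m

φ=-15.28658909°, λ=-107.44854011°, h=1134.3617 m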